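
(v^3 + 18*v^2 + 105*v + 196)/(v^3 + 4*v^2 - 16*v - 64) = (v^2 + 14*v + 49)/(v^2 - 16)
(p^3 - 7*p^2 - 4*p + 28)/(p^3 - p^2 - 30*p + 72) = (p^3 - 7*p^2 - 4*p + 28)/(p^3 - p^2 - 30*p + 72)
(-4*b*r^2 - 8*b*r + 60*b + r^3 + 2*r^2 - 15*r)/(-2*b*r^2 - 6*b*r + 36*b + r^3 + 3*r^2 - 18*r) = (-4*b*r - 20*b + r^2 + 5*r)/(-2*b*r - 12*b + r^2 + 6*r)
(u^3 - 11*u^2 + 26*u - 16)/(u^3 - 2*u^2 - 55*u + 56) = (u - 2)/(u + 7)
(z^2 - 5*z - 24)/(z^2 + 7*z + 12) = (z - 8)/(z + 4)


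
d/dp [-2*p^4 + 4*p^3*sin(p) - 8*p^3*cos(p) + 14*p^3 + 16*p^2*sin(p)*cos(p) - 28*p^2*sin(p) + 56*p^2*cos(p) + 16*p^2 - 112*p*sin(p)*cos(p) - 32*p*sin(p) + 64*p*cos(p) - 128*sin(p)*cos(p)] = 8*p^3*sin(p) + 4*p^3*cos(p) - 8*p^3 - 44*p^2*sin(p) - 52*p^2*cos(p) + 16*p^2*cos(2*p) + 42*p^2 - 120*p*sin(p) + 16*p*sin(2*p) + 80*p*cos(p) - 112*p*cos(2*p) + 32*p - 32*sin(p) - 56*sin(2*p) + 64*cos(p) - 128*cos(2*p)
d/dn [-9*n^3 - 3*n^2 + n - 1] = -27*n^2 - 6*n + 1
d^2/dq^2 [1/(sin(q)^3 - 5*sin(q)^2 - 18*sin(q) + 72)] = (-9*sin(q)^6 + 55*sin(q)^5 - 52*sin(q)^4 + 298*sin(q)^3 - 1722*sin(q)^2 - 1188*sin(q) + 1368)/(sin(q)^3 - 5*sin(q)^2 - 18*sin(q) + 72)^3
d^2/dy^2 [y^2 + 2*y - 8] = 2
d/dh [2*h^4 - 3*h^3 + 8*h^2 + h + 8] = 8*h^3 - 9*h^2 + 16*h + 1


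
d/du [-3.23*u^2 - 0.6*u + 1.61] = -6.46*u - 0.6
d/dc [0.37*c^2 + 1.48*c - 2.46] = 0.74*c + 1.48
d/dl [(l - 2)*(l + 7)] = 2*l + 5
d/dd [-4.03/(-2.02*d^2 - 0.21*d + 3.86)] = (-16.2812*d - 0.8463)/(2.02*d^2 + 0.21*d - 3.86)^2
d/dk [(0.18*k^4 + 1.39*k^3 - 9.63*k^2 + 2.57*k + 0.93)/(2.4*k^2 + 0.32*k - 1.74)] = (0.864*k^5 + 3.5088*k^4 - 0.363199999999999*k^3 - 16.5054*k^2 + 29.0484*k - 4.7694)/(5.76*k^4 + 1.536*k^3 - 8.2496*k^2 - 1.1136*k + 3.0276)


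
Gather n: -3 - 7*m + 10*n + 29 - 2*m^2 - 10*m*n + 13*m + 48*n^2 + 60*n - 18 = -2*m^2 + 6*m + 48*n^2 + n*(70 - 10*m) + 8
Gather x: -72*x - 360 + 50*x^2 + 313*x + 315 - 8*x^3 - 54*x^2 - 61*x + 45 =-8*x^3 - 4*x^2 + 180*x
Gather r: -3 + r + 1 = r - 2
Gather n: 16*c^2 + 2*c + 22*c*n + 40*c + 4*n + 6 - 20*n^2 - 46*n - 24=16*c^2 + 42*c - 20*n^2 + n*(22*c - 42) - 18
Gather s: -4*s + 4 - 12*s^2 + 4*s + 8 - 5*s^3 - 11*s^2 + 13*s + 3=-5*s^3 - 23*s^2 + 13*s + 15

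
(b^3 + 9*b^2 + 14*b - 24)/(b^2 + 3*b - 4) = b + 6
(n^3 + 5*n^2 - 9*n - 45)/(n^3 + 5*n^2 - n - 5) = (n^2 - 9)/(n^2 - 1)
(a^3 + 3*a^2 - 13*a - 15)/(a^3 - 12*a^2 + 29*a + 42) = (a^2 + 2*a - 15)/(a^2 - 13*a + 42)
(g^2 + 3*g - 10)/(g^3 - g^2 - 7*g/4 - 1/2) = 4*(g + 5)/(4*g^2 + 4*g + 1)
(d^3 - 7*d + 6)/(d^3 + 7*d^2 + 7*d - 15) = (d - 2)/(d + 5)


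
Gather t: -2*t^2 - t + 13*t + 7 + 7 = -2*t^2 + 12*t + 14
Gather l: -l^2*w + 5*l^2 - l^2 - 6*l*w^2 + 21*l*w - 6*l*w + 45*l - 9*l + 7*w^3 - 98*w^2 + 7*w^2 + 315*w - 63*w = l^2*(4 - w) + l*(-6*w^2 + 15*w + 36) + 7*w^3 - 91*w^2 + 252*w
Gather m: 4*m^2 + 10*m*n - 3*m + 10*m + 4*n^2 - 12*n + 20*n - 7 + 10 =4*m^2 + m*(10*n + 7) + 4*n^2 + 8*n + 3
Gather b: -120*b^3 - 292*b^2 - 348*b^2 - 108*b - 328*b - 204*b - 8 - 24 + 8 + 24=-120*b^3 - 640*b^2 - 640*b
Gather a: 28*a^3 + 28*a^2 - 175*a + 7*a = 28*a^3 + 28*a^2 - 168*a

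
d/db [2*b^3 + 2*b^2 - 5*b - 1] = 6*b^2 + 4*b - 5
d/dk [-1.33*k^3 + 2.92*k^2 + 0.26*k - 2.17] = -3.99*k^2 + 5.84*k + 0.26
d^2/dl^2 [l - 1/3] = 0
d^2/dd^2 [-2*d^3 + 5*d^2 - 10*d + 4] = 10 - 12*d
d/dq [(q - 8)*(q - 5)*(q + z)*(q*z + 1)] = z*(q - 8)*(q - 5)*(q + z) + (q - 8)*(q - 5)*(q*z + 1) + (q - 8)*(q + z)*(q*z + 1) + (q - 5)*(q + z)*(q*z + 1)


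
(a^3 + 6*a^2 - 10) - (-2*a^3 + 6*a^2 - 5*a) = 3*a^3 + 5*a - 10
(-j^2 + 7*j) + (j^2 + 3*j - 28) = 10*j - 28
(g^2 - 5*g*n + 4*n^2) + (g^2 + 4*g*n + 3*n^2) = 2*g^2 - g*n + 7*n^2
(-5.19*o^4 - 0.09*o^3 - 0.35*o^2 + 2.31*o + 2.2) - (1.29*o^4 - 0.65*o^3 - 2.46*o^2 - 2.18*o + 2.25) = -6.48*o^4 + 0.56*o^3 + 2.11*o^2 + 4.49*o - 0.0499999999999998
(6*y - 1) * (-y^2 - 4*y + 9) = -6*y^3 - 23*y^2 + 58*y - 9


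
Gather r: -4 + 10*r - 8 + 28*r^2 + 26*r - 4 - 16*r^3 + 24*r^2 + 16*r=-16*r^3 + 52*r^2 + 52*r - 16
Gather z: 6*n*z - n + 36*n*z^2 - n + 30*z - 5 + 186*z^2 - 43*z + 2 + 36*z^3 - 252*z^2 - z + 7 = -2*n + 36*z^3 + z^2*(36*n - 66) + z*(6*n - 14) + 4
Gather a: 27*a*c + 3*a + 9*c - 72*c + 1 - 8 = a*(27*c + 3) - 63*c - 7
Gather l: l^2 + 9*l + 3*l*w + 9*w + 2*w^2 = l^2 + l*(3*w + 9) + 2*w^2 + 9*w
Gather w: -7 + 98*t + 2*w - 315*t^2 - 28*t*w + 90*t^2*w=-315*t^2 + 98*t + w*(90*t^2 - 28*t + 2) - 7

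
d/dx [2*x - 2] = 2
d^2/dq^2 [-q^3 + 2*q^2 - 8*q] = 4 - 6*q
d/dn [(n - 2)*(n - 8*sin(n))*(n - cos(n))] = (2 - n)*(n - cos(n))*(8*cos(n) - 1) + (n - 2)*(n - 8*sin(n))*(sin(n) + 1) + (n - 8*sin(n))*(n - cos(n))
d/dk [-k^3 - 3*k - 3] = -3*k^2 - 3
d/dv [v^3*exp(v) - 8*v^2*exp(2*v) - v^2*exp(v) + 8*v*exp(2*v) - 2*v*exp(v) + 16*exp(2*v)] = (v^3 - 16*v^2*exp(v) + 2*v^2 - 4*v + 40*exp(v) - 2)*exp(v)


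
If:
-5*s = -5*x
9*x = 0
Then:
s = 0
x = 0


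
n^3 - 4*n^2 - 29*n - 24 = (n - 8)*(n + 1)*(n + 3)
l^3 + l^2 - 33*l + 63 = (l - 3)^2*(l + 7)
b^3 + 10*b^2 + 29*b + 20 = (b + 1)*(b + 4)*(b + 5)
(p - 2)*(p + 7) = p^2 + 5*p - 14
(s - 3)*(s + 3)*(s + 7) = s^3 + 7*s^2 - 9*s - 63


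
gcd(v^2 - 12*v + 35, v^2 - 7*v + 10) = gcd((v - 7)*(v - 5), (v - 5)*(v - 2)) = v - 5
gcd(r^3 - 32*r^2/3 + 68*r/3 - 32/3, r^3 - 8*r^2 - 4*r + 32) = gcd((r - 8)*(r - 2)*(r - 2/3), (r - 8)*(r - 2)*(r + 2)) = r^2 - 10*r + 16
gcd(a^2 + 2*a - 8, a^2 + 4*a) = a + 4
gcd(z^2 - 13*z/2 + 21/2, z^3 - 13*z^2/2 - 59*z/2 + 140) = z - 7/2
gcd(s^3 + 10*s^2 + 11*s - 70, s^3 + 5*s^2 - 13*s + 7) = s + 7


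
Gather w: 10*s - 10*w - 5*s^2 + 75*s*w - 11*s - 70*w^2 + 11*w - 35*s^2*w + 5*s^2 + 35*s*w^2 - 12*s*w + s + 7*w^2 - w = w^2*(35*s - 63) + w*(-35*s^2 + 63*s)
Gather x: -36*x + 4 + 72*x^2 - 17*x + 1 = 72*x^2 - 53*x + 5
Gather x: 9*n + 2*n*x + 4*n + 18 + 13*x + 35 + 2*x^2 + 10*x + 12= 13*n + 2*x^2 + x*(2*n + 23) + 65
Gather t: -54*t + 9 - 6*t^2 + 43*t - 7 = -6*t^2 - 11*t + 2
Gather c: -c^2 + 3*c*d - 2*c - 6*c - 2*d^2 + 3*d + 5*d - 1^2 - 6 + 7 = -c^2 + c*(3*d - 8) - 2*d^2 + 8*d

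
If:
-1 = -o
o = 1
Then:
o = 1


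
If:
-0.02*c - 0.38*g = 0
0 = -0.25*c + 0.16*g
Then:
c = 0.00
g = 0.00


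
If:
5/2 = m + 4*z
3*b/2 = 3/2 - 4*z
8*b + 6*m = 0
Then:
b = -6/17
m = 8/17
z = 69/136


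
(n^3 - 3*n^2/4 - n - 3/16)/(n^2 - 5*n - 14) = (-n^3 + 3*n^2/4 + n + 3/16)/(-n^2 + 5*n + 14)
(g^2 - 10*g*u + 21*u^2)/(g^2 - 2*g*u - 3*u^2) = (g - 7*u)/(g + u)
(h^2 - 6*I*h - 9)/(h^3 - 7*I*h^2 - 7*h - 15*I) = (h - 3*I)/(h^2 - 4*I*h + 5)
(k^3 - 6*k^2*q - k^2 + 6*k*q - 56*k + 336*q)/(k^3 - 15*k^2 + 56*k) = (k^2 - 6*k*q + 7*k - 42*q)/(k*(k - 7))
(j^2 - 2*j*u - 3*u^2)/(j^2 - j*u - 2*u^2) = (-j + 3*u)/(-j + 2*u)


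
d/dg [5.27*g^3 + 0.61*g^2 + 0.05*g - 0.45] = 15.81*g^2 + 1.22*g + 0.05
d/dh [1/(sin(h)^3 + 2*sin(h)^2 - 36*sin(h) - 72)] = (-3*sin(h)^2 - 4*sin(h) + 36)*cos(h)/(sin(h)^3 + 2*sin(h)^2 - 36*sin(h) - 72)^2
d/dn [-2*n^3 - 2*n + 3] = -6*n^2 - 2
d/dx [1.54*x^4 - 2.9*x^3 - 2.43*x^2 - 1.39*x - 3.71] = 6.16*x^3 - 8.7*x^2 - 4.86*x - 1.39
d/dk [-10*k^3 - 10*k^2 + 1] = 10*k*(-3*k - 2)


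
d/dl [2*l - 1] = 2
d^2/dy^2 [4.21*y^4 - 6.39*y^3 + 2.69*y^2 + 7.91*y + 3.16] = 50.52*y^2 - 38.34*y + 5.38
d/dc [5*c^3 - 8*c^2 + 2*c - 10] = 15*c^2 - 16*c + 2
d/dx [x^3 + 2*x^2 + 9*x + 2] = 3*x^2 + 4*x + 9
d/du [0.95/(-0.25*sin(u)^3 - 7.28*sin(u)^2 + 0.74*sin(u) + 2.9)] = (0.7125*sin(u)^2 + 13.832*sin(u) - 0.703)*cos(u)/(0.25*sin(u)^3 + 7.28*sin(u)^2 - 0.74*sin(u) - 2.9)^2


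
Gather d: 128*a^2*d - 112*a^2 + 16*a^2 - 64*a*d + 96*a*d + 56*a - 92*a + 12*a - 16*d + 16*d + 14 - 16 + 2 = -96*a^2 - 24*a + d*(128*a^2 + 32*a)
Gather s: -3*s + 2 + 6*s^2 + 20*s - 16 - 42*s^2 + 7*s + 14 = -36*s^2 + 24*s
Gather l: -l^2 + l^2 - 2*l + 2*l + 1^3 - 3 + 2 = 0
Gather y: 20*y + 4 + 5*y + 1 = 25*y + 5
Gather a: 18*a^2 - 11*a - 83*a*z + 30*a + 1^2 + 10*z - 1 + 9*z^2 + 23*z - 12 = 18*a^2 + a*(19 - 83*z) + 9*z^2 + 33*z - 12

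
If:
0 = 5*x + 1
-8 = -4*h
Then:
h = 2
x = -1/5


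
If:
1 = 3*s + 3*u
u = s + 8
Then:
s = -23/6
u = 25/6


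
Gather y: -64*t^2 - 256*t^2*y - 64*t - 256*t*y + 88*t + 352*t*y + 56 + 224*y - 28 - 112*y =-64*t^2 + 24*t + y*(-256*t^2 + 96*t + 112) + 28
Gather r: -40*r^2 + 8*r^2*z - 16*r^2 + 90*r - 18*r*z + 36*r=r^2*(8*z - 56) + r*(126 - 18*z)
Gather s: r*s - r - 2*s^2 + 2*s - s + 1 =-r - 2*s^2 + s*(r + 1) + 1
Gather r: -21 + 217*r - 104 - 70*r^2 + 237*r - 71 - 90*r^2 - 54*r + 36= -160*r^2 + 400*r - 160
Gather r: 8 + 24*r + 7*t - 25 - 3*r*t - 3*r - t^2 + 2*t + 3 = r*(21 - 3*t) - t^2 + 9*t - 14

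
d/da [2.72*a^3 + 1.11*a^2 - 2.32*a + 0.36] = 8.16*a^2 + 2.22*a - 2.32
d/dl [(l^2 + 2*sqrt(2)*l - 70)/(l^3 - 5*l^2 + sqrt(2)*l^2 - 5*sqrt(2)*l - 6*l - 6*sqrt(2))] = (-2*(l + sqrt(2))*(-l^3 - sqrt(2)*l^2 + 5*l^2 + 6*l + 5*sqrt(2)*l + 6*sqrt(2)) + (l^2 + 2*sqrt(2)*l - 70)*(-3*l^2 - 2*sqrt(2)*l + 10*l + 6 + 5*sqrt(2)))/(-l^3 - sqrt(2)*l^2 + 5*l^2 + 6*l + 5*sqrt(2)*l + 6*sqrt(2))^2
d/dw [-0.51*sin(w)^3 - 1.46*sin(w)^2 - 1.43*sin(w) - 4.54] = (-2.92*sin(w) + 0.765*cos(2*w) - 2.195)*cos(w)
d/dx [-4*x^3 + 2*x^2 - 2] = 4*x*(1 - 3*x)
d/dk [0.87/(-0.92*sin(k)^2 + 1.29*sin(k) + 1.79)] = (1.6008*sin(k) - 1.1223)*cos(k)/(-0.92*sin(k)^2 + 1.29*sin(k) + 1.79)^2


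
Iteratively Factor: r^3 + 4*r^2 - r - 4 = (r + 1)*(r^2 + 3*r - 4) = (r + 1)*(r + 4)*(r - 1)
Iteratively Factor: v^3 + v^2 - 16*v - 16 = (v + 1)*(v^2 - 16) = (v + 1)*(v + 4)*(v - 4)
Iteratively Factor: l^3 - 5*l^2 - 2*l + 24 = (l - 4)*(l^2 - l - 6) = (l - 4)*(l + 2)*(l - 3)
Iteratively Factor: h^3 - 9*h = (h + 3)*(h^2 - 3*h) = (h - 3)*(h + 3)*(h)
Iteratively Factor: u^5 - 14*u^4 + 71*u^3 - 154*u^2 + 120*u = (u - 4)*(u^4 - 10*u^3 + 31*u^2 - 30*u) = (u - 5)*(u - 4)*(u^3 - 5*u^2 + 6*u) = u*(u - 5)*(u - 4)*(u^2 - 5*u + 6) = u*(u - 5)*(u - 4)*(u - 3)*(u - 2)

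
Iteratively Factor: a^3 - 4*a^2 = (a)*(a^2 - 4*a) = a^2*(a - 4)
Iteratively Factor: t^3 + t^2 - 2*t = (t - 1)*(t^2 + 2*t) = t*(t - 1)*(t + 2)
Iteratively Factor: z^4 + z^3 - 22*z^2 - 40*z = (z + 4)*(z^3 - 3*z^2 - 10*z) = (z - 5)*(z + 4)*(z^2 + 2*z) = (z - 5)*(z + 2)*(z + 4)*(z)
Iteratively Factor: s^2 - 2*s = (s - 2)*(s)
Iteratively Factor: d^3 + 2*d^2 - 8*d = (d + 4)*(d^2 - 2*d) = (d - 2)*(d + 4)*(d)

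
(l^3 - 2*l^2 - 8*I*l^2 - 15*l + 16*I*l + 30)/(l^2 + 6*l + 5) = (l^3 + l^2*(-2 - 8*I) + l*(-15 + 16*I) + 30)/(l^2 + 6*l + 5)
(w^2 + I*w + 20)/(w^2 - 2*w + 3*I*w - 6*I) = (w^2 + I*w + 20)/(w^2 + w*(-2 + 3*I) - 6*I)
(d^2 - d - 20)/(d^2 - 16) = (d - 5)/(d - 4)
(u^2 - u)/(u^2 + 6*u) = (u - 1)/(u + 6)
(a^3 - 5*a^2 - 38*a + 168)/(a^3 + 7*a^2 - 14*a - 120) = (a - 7)/(a + 5)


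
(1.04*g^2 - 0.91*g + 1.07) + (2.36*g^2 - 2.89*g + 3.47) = 3.4*g^2 - 3.8*g + 4.54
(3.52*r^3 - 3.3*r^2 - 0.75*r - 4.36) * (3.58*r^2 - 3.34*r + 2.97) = 12.6016*r^5 - 23.5708*r^4 + 18.7914*r^3 - 22.9048*r^2 + 12.3349*r - 12.9492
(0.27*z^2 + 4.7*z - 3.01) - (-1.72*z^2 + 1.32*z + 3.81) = 1.99*z^2 + 3.38*z - 6.82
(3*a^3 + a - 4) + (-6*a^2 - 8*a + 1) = 3*a^3 - 6*a^2 - 7*a - 3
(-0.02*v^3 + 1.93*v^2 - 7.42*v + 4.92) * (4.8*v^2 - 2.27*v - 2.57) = -0.096*v^5 + 9.3094*v^4 - 39.9457*v^3 + 35.4993*v^2 + 7.901*v - 12.6444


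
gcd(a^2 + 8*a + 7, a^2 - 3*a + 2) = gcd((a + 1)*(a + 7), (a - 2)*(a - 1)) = 1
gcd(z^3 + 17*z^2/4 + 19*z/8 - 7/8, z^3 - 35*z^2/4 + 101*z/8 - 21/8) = z - 1/4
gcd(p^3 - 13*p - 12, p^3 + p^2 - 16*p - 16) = p^2 - 3*p - 4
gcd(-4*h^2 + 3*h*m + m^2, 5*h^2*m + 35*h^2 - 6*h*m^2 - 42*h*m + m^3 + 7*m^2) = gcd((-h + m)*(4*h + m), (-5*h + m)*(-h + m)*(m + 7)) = h - m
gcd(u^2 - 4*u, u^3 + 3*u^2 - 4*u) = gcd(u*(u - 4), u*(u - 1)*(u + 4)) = u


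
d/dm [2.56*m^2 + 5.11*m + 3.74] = 5.12*m + 5.11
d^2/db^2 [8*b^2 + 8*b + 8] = 16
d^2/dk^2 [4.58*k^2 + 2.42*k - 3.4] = 9.16000000000000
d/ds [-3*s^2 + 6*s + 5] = 6 - 6*s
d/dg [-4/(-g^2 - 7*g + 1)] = 4*(-2*g - 7)/(g^2 + 7*g - 1)^2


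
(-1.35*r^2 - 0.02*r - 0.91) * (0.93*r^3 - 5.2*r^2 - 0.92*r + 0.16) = -1.2555*r^5 + 7.0014*r^4 + 0.4997*r^3 + 4.5344*r^2 + 0.834*r - 0.1456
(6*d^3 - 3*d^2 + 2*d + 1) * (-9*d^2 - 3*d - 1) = -54*d^5 + 9*d^4 - 15*d^3 - 12*d^2 - 5*d - 1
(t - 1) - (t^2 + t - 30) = 29 - t^2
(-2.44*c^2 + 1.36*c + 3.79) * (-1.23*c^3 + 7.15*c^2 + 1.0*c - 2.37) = 3.0012*c^5 - 19.1188*c^4 + 2.6223*c^3 + 34.2413*c^2 + 0.5668*c - 8.9823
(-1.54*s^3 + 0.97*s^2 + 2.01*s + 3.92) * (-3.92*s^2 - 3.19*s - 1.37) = 6.0368*s^5 + 1.1102*s^4 - 8.8637*s^3 - 23.1072*s^2 - 15.2585*s - 5.3704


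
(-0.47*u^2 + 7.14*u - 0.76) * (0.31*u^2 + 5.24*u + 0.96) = -0.1457*u^4 - 0.2494*u^3 + 36.7268*u^2 + 2.872*u - 0.7296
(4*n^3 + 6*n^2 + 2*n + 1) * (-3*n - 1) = -12*n^4 - 22*n^3 - 12*n^2 - 5*n - 1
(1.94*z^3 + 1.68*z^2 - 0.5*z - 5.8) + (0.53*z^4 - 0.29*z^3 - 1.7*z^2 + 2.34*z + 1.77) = 0.53*z^4 + 1.65*z^3 - 0.02*z^2 + 1.84*z - 4.03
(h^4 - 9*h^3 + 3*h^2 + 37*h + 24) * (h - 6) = h^5 - 15*h^4 + 57*h^3 + 19*h^2 - 198*h - 144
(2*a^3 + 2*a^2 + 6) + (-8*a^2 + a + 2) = 2*a^3 - 6*a^2 + a + 8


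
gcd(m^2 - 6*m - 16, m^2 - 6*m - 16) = m^2 - 6*m - 16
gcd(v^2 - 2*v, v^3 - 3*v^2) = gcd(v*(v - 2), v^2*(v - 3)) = v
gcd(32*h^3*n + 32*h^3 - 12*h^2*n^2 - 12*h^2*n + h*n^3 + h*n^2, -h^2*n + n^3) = 1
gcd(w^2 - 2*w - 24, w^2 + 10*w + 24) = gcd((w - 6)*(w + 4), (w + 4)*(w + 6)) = w + 4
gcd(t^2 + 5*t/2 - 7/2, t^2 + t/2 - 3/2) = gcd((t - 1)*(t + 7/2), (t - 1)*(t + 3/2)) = t - 1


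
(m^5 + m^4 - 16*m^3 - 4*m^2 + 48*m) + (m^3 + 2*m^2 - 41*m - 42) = m^5 + m^4 - 15*m^3 - 2*m^2 + 7*m - 42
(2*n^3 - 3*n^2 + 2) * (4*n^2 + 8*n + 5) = 8*n^5 + 4*n^4 - 14*n^3 - 7*n^2 + 16*n + 10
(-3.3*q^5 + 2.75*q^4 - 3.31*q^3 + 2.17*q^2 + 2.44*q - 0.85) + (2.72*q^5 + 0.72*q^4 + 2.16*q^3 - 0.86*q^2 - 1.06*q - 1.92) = -0.58*q^5 + 3.47*q^4 - 1.15*q^3 + 1.31*q^2 + 1.38*q - 2.77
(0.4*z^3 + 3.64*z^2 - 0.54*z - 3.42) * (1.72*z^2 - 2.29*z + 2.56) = 0.688*z^5 + 5.3448*z^4 - 8.2404*z^3 + 4.6726*z^2 + 6.4494*z - 8.7552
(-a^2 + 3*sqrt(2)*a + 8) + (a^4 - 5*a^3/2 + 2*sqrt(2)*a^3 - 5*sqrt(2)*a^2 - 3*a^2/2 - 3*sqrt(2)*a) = a^4 - 5*a^3/2 + 2*sqrt(2)*a^3 - 5*sqrt(2)*a^2 - 5*a^2/2 + 8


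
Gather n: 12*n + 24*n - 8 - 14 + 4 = 36*n - 18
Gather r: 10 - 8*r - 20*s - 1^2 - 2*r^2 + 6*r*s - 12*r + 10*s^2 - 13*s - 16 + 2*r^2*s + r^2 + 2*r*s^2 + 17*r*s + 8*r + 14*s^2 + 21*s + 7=r^2*(2*s - 1) + r*(2*s^2 + 23*s - 12) + 24*s^2 - 12*s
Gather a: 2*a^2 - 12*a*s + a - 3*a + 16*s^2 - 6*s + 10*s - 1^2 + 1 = 2*a^2 + a*(-12*s - 2) + 16*s^2 + 4*s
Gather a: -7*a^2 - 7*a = -7*a^2 - 7*a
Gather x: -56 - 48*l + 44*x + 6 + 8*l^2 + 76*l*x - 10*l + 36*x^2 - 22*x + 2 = 8*l^2 - 58*l + 36*x^2 + x*(76*l + 22) - 48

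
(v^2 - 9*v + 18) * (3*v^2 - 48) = 3*v^4 - 27*v^3 + 6*v^2 + 432*v - 864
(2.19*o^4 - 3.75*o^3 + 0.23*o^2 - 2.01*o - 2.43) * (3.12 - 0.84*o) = -1.8396*o^5 + 9.9828*o^4 - 11.8932*o^3 + 2.406*o^2 - 4.23*o - 7.5816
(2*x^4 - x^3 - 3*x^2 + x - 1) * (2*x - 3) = 4*x^5 - 8*x^4 - 3*x^3 + 11*x^2 - 5*x + 3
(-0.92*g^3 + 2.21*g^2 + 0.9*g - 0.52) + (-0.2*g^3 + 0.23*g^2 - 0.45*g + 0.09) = -1.12*g^3 + 2.44*g^2 + 0.45*g - 0.43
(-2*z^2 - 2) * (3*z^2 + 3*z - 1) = -6*z^4 - 6*z^3 - 4*z^2 - 6*z + 2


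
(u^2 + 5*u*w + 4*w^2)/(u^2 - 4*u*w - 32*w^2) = (u + w)/(u - 8*w)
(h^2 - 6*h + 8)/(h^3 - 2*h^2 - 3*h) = (-h^2 + 6*h - 8)/(h*(-h^2 + 2*h + 3))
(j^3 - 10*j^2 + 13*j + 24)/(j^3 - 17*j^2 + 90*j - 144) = (j + 1)/(j - 6)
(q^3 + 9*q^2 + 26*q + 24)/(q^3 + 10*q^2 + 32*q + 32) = (q + 3)/(q + 4)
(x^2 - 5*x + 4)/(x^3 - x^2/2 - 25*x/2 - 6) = 2*(x - 1)/(2*x^2 + 7*x + 3)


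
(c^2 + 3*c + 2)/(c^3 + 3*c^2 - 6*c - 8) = (c + 2)/(c^2 + 2*c - 8)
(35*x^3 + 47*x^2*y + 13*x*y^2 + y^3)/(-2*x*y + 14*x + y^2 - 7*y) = (-35*x^3 - 47*x^2*y - 13*x*y^2 - y^3)/(2*x*y - 14*x - y^2 + 7*y)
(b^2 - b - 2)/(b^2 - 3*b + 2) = (b + 1)/(b - 1)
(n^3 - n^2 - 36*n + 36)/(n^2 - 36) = n - 1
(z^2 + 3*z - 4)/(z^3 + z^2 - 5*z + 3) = (z + 4)/(z^2 + 2*z - 3)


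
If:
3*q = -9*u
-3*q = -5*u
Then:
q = 0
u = 0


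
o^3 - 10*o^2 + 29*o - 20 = (o - 5)*(o - 4)*(o - 1)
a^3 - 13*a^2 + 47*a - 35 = (a - 7)*(a - 5)*(a - 1)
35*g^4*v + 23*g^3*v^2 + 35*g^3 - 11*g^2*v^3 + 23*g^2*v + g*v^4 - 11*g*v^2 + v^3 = (-7*g + v)*(-5*g + v)*(g + v)*(g*v + 1)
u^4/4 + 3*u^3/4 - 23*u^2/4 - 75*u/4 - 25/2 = (u/2 + 1/2)*(u/2 + 1)*(u - 5)*(u + 5)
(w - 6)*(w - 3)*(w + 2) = w^3 - 7*w^2 + 36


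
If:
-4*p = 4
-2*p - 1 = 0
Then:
No Solution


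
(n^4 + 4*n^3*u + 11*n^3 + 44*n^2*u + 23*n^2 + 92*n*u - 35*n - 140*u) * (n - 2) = n^5 + 4*n^4*u + 9*n^4 + 36*n^3*u + n^3 + 4*n^2*u - 81*n^2 - 324*n*u + 70*n + 280*u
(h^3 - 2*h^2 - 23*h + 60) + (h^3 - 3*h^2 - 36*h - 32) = 2*h^3 - 5*h^2 - 59*h + 28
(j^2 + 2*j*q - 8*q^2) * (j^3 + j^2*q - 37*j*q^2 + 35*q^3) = j^5 + 3*j^4*q - 43*j^3*q^2 - 47*j^2*q^3 + 366*j*q^4 - 280*q^5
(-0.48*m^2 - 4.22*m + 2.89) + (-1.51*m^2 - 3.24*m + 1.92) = -1.99*m^2 - 7.46*m + 4.81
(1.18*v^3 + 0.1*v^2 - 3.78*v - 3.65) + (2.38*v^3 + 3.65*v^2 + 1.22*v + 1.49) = 3.56*v^3 + 3.75*v^2 - 2.56*v - 2.16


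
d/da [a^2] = 2*a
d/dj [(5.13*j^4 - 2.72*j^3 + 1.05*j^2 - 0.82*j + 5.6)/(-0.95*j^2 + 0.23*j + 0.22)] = (-9.747*j^5 + 6.1237*j^4 + 3.2632*j^3 - 2.3327*j^2 + 11.102*j - 1.4684)/(0.9025*j^4 - 0.437*j^3 - 0.3651*j^2 + 0.1012*j + 0.0484)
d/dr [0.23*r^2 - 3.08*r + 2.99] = 0.46*r - 3.08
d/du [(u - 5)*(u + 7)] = 2*u + 2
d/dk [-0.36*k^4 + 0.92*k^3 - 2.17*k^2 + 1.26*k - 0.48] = -1.44*k^3 + 2.76*k^2 - 4.34*k + 1.26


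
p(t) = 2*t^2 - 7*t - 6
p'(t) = 4*t - 7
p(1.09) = -11.25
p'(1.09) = -2.64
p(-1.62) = 10.59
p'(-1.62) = -13.48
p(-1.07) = 3.78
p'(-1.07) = -11.28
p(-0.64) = -0.70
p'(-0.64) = -9.56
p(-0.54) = -1.64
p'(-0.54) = -9.16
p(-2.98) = 32.62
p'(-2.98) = -18.92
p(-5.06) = 80.63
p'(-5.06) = -27.24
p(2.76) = -10.08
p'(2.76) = 4.04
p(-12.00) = 366.00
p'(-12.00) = -55.00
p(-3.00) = 33.00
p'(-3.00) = -19.00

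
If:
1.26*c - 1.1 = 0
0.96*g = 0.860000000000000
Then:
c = 0.87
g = 0.90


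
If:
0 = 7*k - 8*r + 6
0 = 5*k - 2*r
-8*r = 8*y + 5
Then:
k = 6/13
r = 15/13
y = -185/104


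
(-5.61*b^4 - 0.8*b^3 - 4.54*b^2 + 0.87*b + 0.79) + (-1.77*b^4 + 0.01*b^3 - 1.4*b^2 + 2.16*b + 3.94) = -7.38*b^4 - 0.79*b^3 - 5.94*b^2 + 3.03*b + 4.73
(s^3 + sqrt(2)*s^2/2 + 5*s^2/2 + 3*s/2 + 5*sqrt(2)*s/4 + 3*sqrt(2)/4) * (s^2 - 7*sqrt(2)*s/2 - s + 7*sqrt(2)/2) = s^5 - 3*sqrt(2)*s^4 + 3*s^4/2 - 9*sqrt(2)*s^3/2 - 9*s^3/2 - 27*s^2/4 + 3*sqrt(2)*s^2 + 7*s/2 + 9*sqrt(2)*s/2 + 21/4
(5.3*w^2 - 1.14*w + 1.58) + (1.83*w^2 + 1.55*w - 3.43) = 7.13*w^2 + 0.41*w - 1.85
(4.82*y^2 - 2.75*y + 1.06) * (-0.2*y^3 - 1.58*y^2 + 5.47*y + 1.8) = -0.964*y^5 - 7.0656*y^4 + 30.4984*y^3 - 8.0413*y^2 + 0.8482*y + 1.908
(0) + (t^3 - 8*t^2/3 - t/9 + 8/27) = t^3 - 8*t^2/3 - t/9 + 8/27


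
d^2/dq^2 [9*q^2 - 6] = 18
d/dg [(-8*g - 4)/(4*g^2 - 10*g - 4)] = 2*(4*g^2 + 4*g - 1)/(4*g^4 - 20*g^3 + 17*g^2 + 20*g + 4)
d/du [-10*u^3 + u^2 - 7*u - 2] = -30*u^2 + 2*u - 7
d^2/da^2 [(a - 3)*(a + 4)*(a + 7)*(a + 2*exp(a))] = 2*a^3*exp(a) + 28*a^2*exp(a) + 12*a^2 + 66*a*exp(a) + 48*a - 156*exp(a) - 10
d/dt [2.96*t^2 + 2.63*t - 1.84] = 5.92*t + 2.63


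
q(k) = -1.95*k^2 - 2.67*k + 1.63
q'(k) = -3.9*k - 2.67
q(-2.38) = -3.06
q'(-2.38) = 6.61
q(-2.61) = -4.68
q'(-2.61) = 7.51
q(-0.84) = 2.50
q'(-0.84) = 0.61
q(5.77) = -78.70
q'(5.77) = -25.17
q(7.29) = -121.47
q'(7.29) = -31.10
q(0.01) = 1.60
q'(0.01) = -2.71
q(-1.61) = 0.87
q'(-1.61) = 3.61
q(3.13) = -25.83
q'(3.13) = -14.88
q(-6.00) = -52.55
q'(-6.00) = 20.73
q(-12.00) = -247.13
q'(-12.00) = 44.13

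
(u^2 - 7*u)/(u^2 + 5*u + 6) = u*(u - 7)/(u^2 + 5*u + 6)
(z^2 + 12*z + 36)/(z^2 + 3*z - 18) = (z + 6)/(z - 3)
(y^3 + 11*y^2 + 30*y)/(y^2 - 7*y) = (y^2 + 11*y + 30)/(y - 7)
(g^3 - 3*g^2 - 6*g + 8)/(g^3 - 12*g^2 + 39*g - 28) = (g + 2)/(g - 7)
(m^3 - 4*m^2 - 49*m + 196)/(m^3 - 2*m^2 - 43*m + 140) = (m - 7)/(m - 5)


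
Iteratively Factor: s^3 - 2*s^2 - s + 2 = (s - 2)*(s^2 - 1) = (s - 2)*(s - 1)*(s + 1)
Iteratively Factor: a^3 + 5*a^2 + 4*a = (a + 1)*(a^2 + 4*a) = a*(a + 1)*(a + 4)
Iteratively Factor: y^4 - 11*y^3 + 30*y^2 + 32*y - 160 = (y - 4)*(y^3 - 7*y^2 + 2*y + 40) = (y - 5)*(y - 4)*(y^2 - 2*y - 8) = (y - 5)*(y - 4)^2*(y + 2)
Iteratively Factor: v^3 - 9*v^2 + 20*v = (v)*(v^2 - 9*v + 20) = v*(v - 5)*(v - 4)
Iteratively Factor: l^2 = (l)*(l)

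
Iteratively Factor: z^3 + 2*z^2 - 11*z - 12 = (z + 1)*(z^2 + z - 12) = (z + 1)*(z + 4)*(z - 3)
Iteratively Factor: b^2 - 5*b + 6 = (b - 2)*(b - 3)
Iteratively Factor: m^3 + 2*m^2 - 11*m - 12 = (m + 4)*(m^2 - 2*m - 3) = (m + 1)*(m + 4)*(m - 3)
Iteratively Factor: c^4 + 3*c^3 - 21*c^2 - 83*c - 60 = (c + 3)*(c^3 - 21*c - 20) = (c - 5)*(c + 3)*(c^2 + 5*c + 4) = (c - 5)*(c + 3)*(c + 4)*(c + 1)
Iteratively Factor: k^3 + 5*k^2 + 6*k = (k + 3)*(k^2 + 2*k) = k*(k + 3)*(k + 2)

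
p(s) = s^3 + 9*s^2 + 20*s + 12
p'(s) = 3*s^2 + 18*s + 20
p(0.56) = 26.20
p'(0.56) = 31.02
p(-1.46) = -1.13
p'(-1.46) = 0.11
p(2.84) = 164.30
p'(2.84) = 95.32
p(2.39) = 124.86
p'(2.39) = 80.16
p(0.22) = 16.85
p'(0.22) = 24.11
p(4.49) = 373.76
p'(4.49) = 161.30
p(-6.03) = -0.61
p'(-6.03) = 20.54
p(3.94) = 291.68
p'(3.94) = 137.49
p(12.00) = 3276.00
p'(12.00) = 668.00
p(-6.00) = 0.00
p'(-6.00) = 20.00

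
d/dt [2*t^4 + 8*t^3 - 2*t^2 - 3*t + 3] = 8*t^3 + 24*t^2 - 4*t - 3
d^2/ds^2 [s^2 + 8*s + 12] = 2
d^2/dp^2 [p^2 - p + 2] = 2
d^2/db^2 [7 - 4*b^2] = -8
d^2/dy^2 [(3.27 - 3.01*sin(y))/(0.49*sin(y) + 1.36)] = (-2.790991*sin(y)^2 + 7.746424*sin(y) + 5.581982)/(0.117649*sin(y)^3 + 0.979608*sin(y)^2 + 2.718912*sin(y) + 2.515456)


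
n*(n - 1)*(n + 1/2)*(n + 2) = n^4 + 3*n^3/2 - 3*n^2/2 - n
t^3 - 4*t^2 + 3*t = t*(t - 3)*(t - 1)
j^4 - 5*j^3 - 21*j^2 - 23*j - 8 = (j - 8)*(j + 1)^3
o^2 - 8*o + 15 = (o - 5)*(o - 3)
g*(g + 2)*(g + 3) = g^3 + 5*g^2 + 6*g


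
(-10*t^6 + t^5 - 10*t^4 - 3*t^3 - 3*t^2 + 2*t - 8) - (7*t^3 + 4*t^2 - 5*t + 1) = -10*t^6 + t^5 - 10*t^4 - 10*t^3 - 7*t^2 + 7*t - 9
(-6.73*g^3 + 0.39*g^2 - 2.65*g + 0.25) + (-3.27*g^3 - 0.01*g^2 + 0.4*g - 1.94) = -10.0*g^3 + 0.38*g^2 - 2.25*g - 1.69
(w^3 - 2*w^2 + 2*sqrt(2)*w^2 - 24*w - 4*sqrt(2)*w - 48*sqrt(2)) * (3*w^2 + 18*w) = 3*w^5 + 6*sqrt(2)*w^4 + 12*w^4 - 108*w^3 + 24*sqrt(2)*w^3 - 432*w^2 - 216*sqrt(2)*w^2 - 864*sqrt(2)*w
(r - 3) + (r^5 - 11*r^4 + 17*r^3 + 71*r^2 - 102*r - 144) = r^5 - 11*r^4 + 17*r^3 + 71*r^2 - 101*r - 147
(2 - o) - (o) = 2 - 2*o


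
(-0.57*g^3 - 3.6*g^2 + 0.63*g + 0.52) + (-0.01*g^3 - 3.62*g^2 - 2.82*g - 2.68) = -0.58*g^3 - 7.22*g^2 - 2.19*g - 2.16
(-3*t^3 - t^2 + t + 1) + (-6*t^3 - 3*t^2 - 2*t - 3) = -9*t^3 - 4*t^2 - t - 2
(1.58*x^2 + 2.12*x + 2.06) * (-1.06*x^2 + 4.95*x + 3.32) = -1.6748*x^4 + 5.5738*x^3 + 13.556*x^2 + 17.2354*x + 6.8392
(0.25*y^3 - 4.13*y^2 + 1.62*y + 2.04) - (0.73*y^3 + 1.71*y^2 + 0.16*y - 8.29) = -0.48*y^3 - 5.84*y^2 + 1.46*y + 10.33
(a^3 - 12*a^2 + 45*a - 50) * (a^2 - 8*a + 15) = a^5 - 20*a^4 + 156*a^3 - 590*a^2 + 1075*a - 750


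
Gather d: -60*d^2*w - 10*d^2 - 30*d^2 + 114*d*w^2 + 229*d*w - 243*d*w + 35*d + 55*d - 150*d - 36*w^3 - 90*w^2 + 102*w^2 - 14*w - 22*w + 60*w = d^2*(-60*w - 40) + d*(114*w^2 - 14*w - 60) - 36*w^3 + 12*w^2 + 24*w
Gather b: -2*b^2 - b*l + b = -2*b^2 + b*(1 - l)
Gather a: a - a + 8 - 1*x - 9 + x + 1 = 0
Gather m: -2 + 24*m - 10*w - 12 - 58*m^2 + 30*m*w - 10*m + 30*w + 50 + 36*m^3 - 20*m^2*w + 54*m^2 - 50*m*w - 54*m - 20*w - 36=36*m^3 + m^2*(-20*w - 4) + m*(-20*w - 40)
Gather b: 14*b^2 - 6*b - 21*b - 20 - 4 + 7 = 14*b^2 - 27*b - 17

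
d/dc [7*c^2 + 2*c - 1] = 14*c + 2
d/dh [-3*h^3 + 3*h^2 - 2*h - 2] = -9*h^2 + 6*h - 2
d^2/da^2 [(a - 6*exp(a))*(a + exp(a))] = -5*a*exp(a) - 24*exp(2*a) - 10*exp(a) + 2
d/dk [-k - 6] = -1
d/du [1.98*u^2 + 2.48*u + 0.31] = 3.96*u + 2.48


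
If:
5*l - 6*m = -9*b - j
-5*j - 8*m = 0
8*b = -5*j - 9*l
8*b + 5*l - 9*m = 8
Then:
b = -1136/429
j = 2624/429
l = -448/429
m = -1640/429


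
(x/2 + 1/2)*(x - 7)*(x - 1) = x^3/2 - 7*x^2/2 - x/2 + 7/2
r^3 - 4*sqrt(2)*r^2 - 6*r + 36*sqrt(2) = (r - 3*sqrt(2))^2*(r + 2*sqrt(2))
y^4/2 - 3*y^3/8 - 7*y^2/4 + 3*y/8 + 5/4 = (y/2 + 1/2)*(y - 2)*(y - 1)*(y + 5/4)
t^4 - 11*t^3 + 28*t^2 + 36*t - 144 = (t - 6)*(t - 4)*(t - 3)*(t + 2)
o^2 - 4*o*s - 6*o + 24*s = (o - 6)*(o - 4*s)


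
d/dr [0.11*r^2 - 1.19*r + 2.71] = 0.22*r - 1.19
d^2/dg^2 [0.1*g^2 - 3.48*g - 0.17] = 0.200000000000000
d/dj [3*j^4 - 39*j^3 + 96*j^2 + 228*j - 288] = 12*j^3 - 117*j^2 + 192*j + 228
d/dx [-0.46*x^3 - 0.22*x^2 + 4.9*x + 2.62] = -1.38*x^2 - 0.44*x + 4.9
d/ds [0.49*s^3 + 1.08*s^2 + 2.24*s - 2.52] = 1.47*s^2 + 2.16*s + 2.24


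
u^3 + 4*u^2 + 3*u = u*(u + 1)*(u + 3)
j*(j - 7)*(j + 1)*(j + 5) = j^4 - j^3 - 37*j^2 - 35*j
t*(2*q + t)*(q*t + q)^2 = 2*q^3*t^3 + 4*q^3*t^2 + 2*q^3*t + q^2*t^4 + 2*q^2*t^3 + q^2*t^2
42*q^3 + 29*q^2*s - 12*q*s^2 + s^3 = (-7*q + s)*(-6*q + s)*(q + s)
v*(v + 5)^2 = v^3 + 10*v^2 + 25*v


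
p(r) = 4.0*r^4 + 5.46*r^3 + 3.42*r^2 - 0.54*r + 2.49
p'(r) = 16.0*r^3 + 16.38*r^2 + 6.84*r - 0.54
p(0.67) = 6.11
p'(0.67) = 16.21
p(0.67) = 6.11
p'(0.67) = 16.21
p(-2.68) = 129.75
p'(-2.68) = -209.20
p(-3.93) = 680.20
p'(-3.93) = -745.61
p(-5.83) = 3660.93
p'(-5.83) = -2654.16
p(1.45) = 43.23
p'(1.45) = 92.59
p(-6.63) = 6294.01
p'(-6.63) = -3988.82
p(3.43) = 814.86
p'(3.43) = 861.29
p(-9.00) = 22548.03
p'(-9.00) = -10399.32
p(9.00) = 30498.99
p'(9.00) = 13051.80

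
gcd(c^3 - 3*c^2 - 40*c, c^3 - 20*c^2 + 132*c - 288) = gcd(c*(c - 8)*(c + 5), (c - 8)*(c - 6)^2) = c - 8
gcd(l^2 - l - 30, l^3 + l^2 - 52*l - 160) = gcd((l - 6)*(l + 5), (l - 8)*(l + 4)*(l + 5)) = l + 5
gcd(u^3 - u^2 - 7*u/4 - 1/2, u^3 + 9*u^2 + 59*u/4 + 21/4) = u + 1/2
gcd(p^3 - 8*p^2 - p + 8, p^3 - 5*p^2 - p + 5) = p^2 - 1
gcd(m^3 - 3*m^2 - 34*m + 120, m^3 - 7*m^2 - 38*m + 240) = m^2 + m - 30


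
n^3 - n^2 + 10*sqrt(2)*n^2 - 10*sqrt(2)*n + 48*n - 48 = (n - 1)*(n + 4*sqrt(2))*(n + 6*sqrt(2))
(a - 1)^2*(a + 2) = a^3 - 3*a + 2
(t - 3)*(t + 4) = t^2 + t - 12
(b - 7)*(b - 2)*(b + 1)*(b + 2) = b^4 - 6*b^3 - 11*b^2 + 24*b + 28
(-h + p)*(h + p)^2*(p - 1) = -h^3*p + h^3 - h^2*p^2 + h^2*p + h*p^3 - h*p^2 + p^4 - p^3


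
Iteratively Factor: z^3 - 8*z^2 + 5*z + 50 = (z + 2)*(z^2 - 10*z + 25) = (z - 5)*(z + 2)*(z - 5)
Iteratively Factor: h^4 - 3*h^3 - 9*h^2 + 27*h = (h - 3)*(h^3 - 9*h) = h*(h - 3)*(h^2 - 9) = h*(h - 3)^2*(h + 3)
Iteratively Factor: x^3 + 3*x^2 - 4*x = (x - 1)*(x^2 + 4*x) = (x - 1)*(x + 4)*(x)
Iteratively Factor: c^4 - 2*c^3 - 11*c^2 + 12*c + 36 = (c + 2)*(c^3 - 4*c^2 - 3*c + 18) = (c - 3)*(c + 2)*(c^2 - c - 6) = (c - 3)^2*(c + 2)*(c + 2)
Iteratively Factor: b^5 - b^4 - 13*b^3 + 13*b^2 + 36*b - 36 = (b + 3)*(b^4 - 4*b^3 - b^2 + 16*b - 12) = (b - 2)*(b + 3)*(b^3 - 2*b^2 - 5*b + 6) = (b - 2)*(b + 2)*(b + 3)*(b^2 - 4*b + 3) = (b - 2)*(b - 1)*(b + 2)*(b + 3)*(b - 3)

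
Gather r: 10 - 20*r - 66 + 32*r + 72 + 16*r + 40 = 28*r + 56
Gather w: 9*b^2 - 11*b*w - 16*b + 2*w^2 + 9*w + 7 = 9*b^2 - 16*b + 2*w^2 + w*(9 - 11*b) + 7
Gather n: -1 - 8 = -9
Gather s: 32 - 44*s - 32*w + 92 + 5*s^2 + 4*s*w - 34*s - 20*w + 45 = 5*s^2 + s*(4*w - 78) - 52*w + 169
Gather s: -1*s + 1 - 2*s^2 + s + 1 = 2 - 2*s^2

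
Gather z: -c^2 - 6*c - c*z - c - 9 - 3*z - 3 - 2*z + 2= -c^2 - 7*c + z*(-c - 5) - 10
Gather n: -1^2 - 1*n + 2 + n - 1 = 0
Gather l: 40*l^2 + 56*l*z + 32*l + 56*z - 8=40*l^2 + l*(56*z + 32) + 56*z - 8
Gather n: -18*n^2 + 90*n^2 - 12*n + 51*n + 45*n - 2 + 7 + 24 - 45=72*n^2 + 84*n - 16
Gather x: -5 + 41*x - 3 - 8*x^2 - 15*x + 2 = -8*x^2 + 26*x - 6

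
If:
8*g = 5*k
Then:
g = 5*k/8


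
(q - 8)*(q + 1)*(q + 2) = q^3 - 5*q^2 - 22*q - 16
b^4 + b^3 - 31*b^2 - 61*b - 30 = (b - 6)*(b + 1)^2*(b + 5)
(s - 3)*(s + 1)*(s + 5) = s^3 + 3*s^2 - 13*s - 15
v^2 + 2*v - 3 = (v - 1)*(v + 3)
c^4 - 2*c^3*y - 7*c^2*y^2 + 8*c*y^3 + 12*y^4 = (c - 3*y)*(c - 2*y)*(c + y)*(c + 2*y)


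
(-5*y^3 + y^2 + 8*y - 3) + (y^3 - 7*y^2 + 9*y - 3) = -4*y^3 - 6*y^2 + 17*y - 6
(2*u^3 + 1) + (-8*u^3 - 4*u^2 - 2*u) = -6*u^3 - 4*u^2 - 2*u + 1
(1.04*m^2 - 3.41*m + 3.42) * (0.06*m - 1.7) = 0.0624*m^3 - 1.9726*m^2 + 6.0022*m - 5.814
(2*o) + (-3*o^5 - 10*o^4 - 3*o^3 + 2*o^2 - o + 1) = -3*o^5 - 10*o^4 - 3*o^3 + 2*o^2 + o + 1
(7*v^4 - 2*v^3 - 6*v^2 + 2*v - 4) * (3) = 21*v^4 - 6*v^3 - 18*v^2 + 6*v - 12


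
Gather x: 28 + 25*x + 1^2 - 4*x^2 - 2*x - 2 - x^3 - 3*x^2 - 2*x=-x^3 - 7*x^2 + 21*x + 27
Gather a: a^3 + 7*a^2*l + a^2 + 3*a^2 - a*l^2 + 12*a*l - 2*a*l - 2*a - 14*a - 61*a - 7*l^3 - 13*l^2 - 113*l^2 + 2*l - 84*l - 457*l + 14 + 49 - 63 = a^3 + a^2*(7*l + 4) + a*(-l^2 + 10*l - 77) - 7*l^3 - 126*l^2 - 539*l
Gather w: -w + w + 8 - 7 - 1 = 0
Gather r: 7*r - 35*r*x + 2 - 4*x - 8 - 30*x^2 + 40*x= r*(7 - 35*x) - 30*x^2 + 36*x - 6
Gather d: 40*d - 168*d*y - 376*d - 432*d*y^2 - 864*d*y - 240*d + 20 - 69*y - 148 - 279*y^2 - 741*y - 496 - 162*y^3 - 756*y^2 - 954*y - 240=d*(-432*y^2 - 1032*y - 576) - 162*y^3 - 1035*y^2 - 1764*y - 864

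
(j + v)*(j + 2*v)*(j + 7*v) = j^3 + 10*j^2*v + 23*j*v^2 + 14*v^3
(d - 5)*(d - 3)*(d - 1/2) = d^3 - 17*d^2/2 + 19*d - 15/2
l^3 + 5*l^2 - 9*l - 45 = (l - 3)*(l + 3)*(l + 5)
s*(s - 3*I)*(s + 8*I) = s^3 + 5*I*s^2 + 24*s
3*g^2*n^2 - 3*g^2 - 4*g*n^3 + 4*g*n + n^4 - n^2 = (-3*g + n)*(-g + n)*(n - 1)*(n + 1)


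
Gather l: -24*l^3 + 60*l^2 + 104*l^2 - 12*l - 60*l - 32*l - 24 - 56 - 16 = -24*l^3 + 164*l^2 - 104*l - 96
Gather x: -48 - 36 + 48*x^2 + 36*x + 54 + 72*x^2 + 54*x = 120*x^2 + 90*x - 30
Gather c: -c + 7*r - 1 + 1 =-c + 7*r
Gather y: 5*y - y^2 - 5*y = -y^2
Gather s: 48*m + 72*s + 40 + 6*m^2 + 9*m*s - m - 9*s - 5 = 6*m^2 + 47*m + s*(9*m + 63) + 35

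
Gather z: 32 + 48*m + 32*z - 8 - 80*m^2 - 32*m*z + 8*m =-80*m^2 + 56*m + z*(32 - 32*m) + 24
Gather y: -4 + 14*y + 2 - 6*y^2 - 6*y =-6*y^2 + 8*y - 2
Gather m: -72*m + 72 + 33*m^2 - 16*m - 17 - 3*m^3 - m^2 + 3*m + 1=-3*m^3 + 32*m^2 - 85*m + 56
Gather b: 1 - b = 1 - b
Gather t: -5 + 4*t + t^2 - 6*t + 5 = t^2 - 2*t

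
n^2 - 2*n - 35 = (n - 7)*(n + 5)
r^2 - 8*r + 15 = (r - 5)*(r - 3)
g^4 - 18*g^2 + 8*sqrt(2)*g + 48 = (g - 2*sqrt(2))^2*(g + sqrt(2))*(g + 3*sqrt(2))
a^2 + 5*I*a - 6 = (a + 2*I)*(a + 3*I)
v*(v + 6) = v^2 + 6*v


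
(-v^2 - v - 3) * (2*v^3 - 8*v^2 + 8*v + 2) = -2*v^5 + 6*v^4 - 6*v^3 + 14*v^2 - 26*v - 6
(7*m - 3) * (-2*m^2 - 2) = -14*m^3 + 6*m^2 - 14*m + 6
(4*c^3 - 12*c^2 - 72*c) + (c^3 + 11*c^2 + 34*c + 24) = 5*c^3 - c^2 - 38*c + 24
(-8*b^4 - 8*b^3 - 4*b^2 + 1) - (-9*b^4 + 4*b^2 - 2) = b^4 - 8*b^3 - 8*b^2 + 3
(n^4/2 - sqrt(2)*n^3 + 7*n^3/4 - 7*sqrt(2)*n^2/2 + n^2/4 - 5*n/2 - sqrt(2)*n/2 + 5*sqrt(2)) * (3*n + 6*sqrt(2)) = 3*n^5/2 + 21*n^4/4 - 45*n^3/4 - 99*n^2/2 - 6*n + 60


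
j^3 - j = j*(j - 1)*(j + 1)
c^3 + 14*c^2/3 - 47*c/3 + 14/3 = (c - 2)*(c - 1/3)*(c + 7)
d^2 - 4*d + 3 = (d - 3)*(d - 1)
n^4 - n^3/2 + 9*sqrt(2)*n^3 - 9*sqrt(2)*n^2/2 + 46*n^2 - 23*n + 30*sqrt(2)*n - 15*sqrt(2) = (n - 1/2)*(n + sqrt(2))*(n + 3*sqrt(2))*(n + 5*sqrt(2))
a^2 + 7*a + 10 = (a + 2)*(a + 5)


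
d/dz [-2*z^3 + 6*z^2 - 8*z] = -6*z^2 + 12*z - 8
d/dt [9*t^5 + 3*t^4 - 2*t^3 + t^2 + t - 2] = 45*t^4 + 12*t^3 - 6*t^2 + 2*t + 1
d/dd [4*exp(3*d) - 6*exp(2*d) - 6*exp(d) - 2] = (12*exp(2*d) - 12*exp(d) - 6)*exp(d)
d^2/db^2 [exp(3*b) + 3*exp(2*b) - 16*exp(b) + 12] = (9*exp(2*b) + 12*exp(b) - 16)*exp(b)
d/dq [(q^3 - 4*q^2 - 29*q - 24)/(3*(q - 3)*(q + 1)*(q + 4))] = 2*(q^2 + 4*q + 14)/(q^4 + 2*q^3 - 23*q^2 - 24*q + 144)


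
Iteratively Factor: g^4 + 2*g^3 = (g)*(g^3 + 2*g^2) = g*(g + 2)*(g^2) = g^2*(g + 2)*(g)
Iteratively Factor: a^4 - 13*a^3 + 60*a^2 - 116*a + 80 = (a - 2)*(a^3 - 11*a^2 + 38*a - 40) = (a - 2)^2*(a^2 - 9*a + 20) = (a - 4)*(a - 2)^2*(a - 5)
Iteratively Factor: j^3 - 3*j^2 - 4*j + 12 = (j - 3)*(j^2 - 4) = (j - 3)*(j + 2)*(j - 2)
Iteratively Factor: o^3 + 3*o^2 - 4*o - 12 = (o - 2)*(o^2 + 5*o + 6) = (o - 2)*(o + 2)*(o + 3)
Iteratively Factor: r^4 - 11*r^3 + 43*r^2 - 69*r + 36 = (r - 3)*(r^3 - 8*r^2 + 19*r - 12) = (r - 4)*(r - 3)*(r^2 - 4*r + 3) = (r - 4)*(r - 3)*(r - 1)*(r - 3)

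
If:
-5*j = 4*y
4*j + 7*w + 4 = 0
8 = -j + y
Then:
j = -32/9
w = 92/63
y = 40/9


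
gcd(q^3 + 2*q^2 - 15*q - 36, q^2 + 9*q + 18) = q + 3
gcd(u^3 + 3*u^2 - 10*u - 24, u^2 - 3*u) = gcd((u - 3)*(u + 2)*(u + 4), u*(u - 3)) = u - 3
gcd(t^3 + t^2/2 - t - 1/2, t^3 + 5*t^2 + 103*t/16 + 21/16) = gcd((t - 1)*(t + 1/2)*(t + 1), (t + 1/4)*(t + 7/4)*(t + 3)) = 1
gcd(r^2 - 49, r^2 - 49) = r^2 - 49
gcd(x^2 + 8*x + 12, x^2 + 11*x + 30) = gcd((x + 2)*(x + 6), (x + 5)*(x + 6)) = x + 6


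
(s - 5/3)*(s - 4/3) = s^2 - 3*s + 20/9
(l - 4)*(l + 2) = l^2 - 2*l - 8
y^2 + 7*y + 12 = (y + 3)*(y + 4)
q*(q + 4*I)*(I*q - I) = I*q^3 - 4*q^2 - I*q^2 + 4*q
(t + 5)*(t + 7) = t^2 + 12*t + 35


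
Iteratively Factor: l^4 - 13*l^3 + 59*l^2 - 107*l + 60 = (l - 4)*(l^3 - 9*l^2 + 23*l - 15) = (l - 4)*(l - 3)*(l^2 - 6*l + 5) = (l - 4)*(l - 3)*(l - 1)*(l - 5)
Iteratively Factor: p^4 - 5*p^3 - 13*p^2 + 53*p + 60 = (p - 4)*(p^3 - p^2 - 17*p - 15) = (p - 4)*(p + 1)*(p^2 - 2*p - 15) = (p - 5)*(p - 4)*(p + 1)*(p + 3)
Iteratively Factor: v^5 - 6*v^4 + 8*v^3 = (v - 4)*(v^4 - 2*v^3) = (v - 4)*(v - 2)*(v^3) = v*(v - 4)*(v - 2)*(v^2) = v^2*(v - 4)*(v - 2)*(v)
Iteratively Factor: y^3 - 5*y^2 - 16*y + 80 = (y + 4)*(y^2 - 9*y + 20) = (y - 5)*(y + 4)*(y - 4)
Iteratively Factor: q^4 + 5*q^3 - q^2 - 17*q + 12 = (q + 4)*(q^3 + q^2 - 5*q + 3) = (q - 1)*(q + 4)*(q^2 + 2*q - 3) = (q - 1)*(q + 3)*(q + 4)*(q - 1)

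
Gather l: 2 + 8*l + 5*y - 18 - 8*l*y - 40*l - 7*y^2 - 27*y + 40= l*(-8*y - 32) - 7*y^2 - 22*y + 24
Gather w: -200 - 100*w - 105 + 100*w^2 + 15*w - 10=100*w^2 - 85*w - 315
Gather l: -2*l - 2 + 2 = -2*l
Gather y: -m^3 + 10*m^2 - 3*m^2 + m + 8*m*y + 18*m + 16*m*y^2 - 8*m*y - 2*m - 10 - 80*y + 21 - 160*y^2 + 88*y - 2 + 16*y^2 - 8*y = -m^3 + 7*m^2 + 17*m + y^2*(16*m - 144) + 9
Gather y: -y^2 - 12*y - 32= -y^2 - 12*y - 32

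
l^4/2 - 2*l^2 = l^2*(l/2 + 1)*(l - 2)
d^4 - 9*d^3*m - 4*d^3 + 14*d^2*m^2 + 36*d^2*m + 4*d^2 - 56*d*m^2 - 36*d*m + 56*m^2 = (d - 2)^2*(d - 7*m)*(d - 2*m)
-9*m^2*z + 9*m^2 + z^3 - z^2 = (-3*m + z)*(3*m + z)*(z - 1)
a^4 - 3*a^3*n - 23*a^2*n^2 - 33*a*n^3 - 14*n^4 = (a - 7*n)*(a + n)^2*(a + 2*n)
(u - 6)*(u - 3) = u^2 - 9*u + 18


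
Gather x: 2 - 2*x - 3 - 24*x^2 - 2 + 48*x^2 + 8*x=24*x^2 + 6*x - 3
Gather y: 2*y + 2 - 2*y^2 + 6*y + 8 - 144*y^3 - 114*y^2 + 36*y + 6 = -144*y^3 - 116*y^2 + 44*y + 16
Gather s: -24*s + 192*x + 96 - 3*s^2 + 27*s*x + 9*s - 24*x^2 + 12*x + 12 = -3*s^2 + s*(27*x - 15) - 24*x^2 + 204*x + 108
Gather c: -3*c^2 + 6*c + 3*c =-3*c^2 + 9*c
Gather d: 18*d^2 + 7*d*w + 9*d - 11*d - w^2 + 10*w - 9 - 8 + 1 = 18*d^2 + d*(7*w - 2) - w^2 + 10*w - 16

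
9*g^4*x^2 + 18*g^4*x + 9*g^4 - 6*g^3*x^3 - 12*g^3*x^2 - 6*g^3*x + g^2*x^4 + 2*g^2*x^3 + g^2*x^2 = (-3*g + x)^2*(g*x + g)^2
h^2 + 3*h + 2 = (h + 1)*(h + 2)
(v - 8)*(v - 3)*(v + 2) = v^3 - 9*v^2 + 2*v + 48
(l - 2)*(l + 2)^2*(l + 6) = l^4 + 8*l^3 + 8*l^2 - 32*l - 48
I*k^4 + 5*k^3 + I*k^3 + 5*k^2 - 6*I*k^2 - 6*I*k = k*(k - 3*I)*(k - 2*I)*(I*k + I)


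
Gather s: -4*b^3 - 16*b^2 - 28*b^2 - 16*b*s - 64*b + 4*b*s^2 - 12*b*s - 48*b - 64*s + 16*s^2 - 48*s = -4*b^3 - 44*b^2 - 112*b + s^2*(4*b + 16) + s*(-28*b - 112)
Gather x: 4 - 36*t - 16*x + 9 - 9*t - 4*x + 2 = -45*t - 20*x + 15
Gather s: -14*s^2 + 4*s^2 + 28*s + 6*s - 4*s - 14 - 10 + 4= -10*s^2 + 30*s - 20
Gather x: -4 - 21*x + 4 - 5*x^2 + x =-5*x^2 - 20*x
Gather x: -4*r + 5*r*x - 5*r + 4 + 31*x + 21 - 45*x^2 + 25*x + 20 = -9*r - 45*x^2 + x*(5*r + 56) + 45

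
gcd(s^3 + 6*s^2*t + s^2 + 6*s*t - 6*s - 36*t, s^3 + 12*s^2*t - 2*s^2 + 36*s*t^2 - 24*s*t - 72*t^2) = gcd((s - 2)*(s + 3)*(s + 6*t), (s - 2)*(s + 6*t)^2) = s^2 + 6*s*t - 2*s - 12*t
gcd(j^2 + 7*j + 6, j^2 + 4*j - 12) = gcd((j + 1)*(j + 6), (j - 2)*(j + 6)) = j + 6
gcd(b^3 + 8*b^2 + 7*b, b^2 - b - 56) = b + 7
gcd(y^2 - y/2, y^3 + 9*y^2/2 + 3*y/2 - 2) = y - 1/2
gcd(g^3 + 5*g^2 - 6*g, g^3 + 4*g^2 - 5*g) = g^2 - g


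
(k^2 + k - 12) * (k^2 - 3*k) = k^4 - 2*k^3 - 15*k^2 + 36*k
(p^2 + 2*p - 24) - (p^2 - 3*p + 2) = 5*p - 26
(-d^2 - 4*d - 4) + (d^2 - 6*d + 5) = 1 - 10*d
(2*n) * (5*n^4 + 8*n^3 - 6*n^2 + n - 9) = 10*n^5 + 16*n^4 - 12*n^3 + 2*n^2 - 18*n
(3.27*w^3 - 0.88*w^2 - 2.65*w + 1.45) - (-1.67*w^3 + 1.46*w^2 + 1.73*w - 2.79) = 4.94*w^3 - 2.34*w^2 - 4.38*w + 4.24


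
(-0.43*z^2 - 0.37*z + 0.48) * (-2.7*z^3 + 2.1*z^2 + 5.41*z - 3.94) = 1.161*z^5 + 0.096*z^4 - 4.3993*z^3 + 0.7005*z^2 + 4.0546*z - 1.8912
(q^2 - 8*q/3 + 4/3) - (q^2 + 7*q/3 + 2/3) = 2/3 - 5*q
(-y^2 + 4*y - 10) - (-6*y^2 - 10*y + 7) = 5*y^2 + 14*y - 17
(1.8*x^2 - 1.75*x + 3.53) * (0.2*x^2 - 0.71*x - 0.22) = 0.36*x^4 - 1.628*x^3 + 1.5525*x^2 - 2.1213*x - 0.7766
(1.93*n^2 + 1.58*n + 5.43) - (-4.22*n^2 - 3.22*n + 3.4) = 6.15*n^2 + 4.8*n + 2.03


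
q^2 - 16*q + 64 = (q - 8)^2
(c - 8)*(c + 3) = c^2 - 5*c - 24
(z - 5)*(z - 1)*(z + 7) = z^3 + z^2 - 37*z + 35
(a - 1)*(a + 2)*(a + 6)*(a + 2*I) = a^4 + 7*a^3 + 2*I*a^3 + 4*a^2 + 14*I*a^2 - 12*a + 8*I*a - 24*I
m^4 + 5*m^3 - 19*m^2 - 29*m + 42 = (m - 3)*(m - 1)*(m + 2)*(m + 7)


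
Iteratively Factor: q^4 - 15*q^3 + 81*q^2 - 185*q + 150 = (q - 3)*(q^3 - 12*q^2 + 45*q - 50) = (q - 5)*(q - 3)*(q^2 - 7*q + 10) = (q - 5)^2*(q - 3)*(q - 2)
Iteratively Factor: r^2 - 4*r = (r)*(r - 4)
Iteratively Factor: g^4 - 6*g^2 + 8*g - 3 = (g - 1)*(g^3 + g^2 - 5*g + 3) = (g - 1)*(g + 3)*(g^2 - 2*g + 1) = (g - 1)^2*(g + 3)*(g - 1)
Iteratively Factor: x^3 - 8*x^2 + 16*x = (x - 4)*(x^2 - 4*x) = (x - 4)^2*(x)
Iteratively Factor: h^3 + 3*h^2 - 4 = (h + 2)*(h^2 + h - 2) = (h + 2)^2*(h - 1)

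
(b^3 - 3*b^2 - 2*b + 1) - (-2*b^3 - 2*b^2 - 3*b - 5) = 3*b^3 - b^2 + b + 6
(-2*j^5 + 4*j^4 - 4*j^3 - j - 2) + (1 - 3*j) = -2*j^5 + 4*j^4 - 4*j^3 - 4*j - 1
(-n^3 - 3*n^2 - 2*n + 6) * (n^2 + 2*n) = -n^5 - 5*n^4 - 8*n^3 + 2*n^2 + 12*n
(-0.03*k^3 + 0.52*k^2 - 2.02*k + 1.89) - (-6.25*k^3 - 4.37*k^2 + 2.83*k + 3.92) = 6.22*k^3 + 4.89*k^2 - 4.85*k - 2.03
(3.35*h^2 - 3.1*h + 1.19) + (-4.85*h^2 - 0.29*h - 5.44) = -1.5*h^2 - 3.39*h - 4.25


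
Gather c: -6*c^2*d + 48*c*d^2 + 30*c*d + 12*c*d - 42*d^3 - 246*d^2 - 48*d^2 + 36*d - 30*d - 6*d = -6*c^2*d + c*(48*d^2 + 42*d) - 42*d^3 - 294*d^2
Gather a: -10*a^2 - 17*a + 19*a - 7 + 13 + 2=-10*a^2 + 2*a + 8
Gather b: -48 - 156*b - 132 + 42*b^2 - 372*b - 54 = 42*b^2 - 528*b - 234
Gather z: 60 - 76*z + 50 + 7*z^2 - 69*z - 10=7*z^2 - 145*z + 100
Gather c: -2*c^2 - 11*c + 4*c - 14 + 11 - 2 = -2*c^2 - 7*c - 5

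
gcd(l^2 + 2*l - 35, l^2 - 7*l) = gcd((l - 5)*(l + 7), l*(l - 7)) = 1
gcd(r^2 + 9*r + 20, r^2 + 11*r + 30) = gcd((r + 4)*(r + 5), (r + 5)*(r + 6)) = r + 5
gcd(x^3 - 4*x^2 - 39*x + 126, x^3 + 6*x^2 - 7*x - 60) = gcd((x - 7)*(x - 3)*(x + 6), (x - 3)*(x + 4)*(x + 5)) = x - 3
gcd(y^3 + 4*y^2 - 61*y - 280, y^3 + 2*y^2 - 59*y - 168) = y^2 - y - 56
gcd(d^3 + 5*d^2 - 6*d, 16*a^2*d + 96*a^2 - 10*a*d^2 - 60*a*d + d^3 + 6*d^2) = d + 6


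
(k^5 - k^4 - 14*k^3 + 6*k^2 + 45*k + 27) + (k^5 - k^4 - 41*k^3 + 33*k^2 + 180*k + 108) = 2*k^5 - 2*k^4 - 55*k^3 + 39*k^2 + 225*k + 135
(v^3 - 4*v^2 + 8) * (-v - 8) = -v^4 - 4*v^3 + 32*v^2 - 8*v - 64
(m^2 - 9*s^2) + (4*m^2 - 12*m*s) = 5*m^2 - 12*m*s - 9*s^2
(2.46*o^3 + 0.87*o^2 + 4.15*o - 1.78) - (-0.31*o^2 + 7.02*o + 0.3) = 2.46*o^3 + 1.18*o^2 - 2.87*o - 2.08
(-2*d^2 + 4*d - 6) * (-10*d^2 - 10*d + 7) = 20*d^4 - 20*d^3 + 6*d^2 + 88*d - 42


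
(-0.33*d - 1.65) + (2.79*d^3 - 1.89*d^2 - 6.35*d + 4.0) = 2.79*d^3 - 1.89*d^2 - 6.68*d + 2.35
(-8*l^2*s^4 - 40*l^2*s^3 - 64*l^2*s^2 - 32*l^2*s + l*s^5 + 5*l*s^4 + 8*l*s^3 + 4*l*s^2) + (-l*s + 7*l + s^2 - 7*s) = -8*l^2*s^4 - 40*l^2*s^3 - 64*l^2*s^2 - 32*l^2*s + l*s^5 + 5*l*s^4 + 8*l*s^3 + 4*l*s^2 - l*s + 7*l + s^2 - 7*s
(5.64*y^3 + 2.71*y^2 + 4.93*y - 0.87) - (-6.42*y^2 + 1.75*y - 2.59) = 5.64*y^3 + 9.13*y^2 + 3.18*y + 1.72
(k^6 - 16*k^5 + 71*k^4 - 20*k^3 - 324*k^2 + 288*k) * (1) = k^6 - 16*k^5 + 71*k^4 - 20*k^3 - 324*k^2 + 288*k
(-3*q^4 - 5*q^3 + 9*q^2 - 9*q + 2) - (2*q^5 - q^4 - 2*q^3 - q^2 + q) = -2*q^5 - 2*q^4 - 3*q^3 + 10*q^2 - 10*q + 2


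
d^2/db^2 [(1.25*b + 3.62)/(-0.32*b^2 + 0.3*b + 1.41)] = ((0.64*b - 0.3)*(1.25*b + 3.62)*(1.28*b - 0.6) + (2.4*b + 1.5668)*(-0.32*b^2 + 0.3*b + 1.41))/(-0.32*b^2 + 0.3*b + 1.41)^3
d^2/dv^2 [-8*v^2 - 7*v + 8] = -16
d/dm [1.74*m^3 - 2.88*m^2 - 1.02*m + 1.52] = 5.22*m^2 - 5.76*m - 1.02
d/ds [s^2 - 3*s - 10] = 2*s - 3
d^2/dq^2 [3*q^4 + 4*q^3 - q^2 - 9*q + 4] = 36*q^2 + 24*q - 2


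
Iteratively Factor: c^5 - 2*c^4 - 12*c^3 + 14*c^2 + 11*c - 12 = (c + 3)*(c^4 - 5*c^3 + 3*c^2 + 5*c - 4) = (c - 1)*(c + 3)*(c^3 - 4*c^2 - c + 4) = (c - 1)*(c + 1)*(c + 3)*(c^2 - 5*c + 4) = (c - 4)*(c - 1)*(c + 1)*(c + 3)*(c - 1)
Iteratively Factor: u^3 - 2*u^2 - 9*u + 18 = (u - 3)*(u^2 + u - 6) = (u - 3)*(u + 3)*(u - 2)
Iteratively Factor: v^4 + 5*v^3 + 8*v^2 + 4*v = (v + 2)*(v^3 + 3*v^2 + 2*v) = (v + 2)^2*(v^2 + v) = v*(v + 2)^2*(v + 1)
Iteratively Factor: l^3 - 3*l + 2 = (l - 1)*(l^2 + l - 2) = (l - 1)^2*(l + 2)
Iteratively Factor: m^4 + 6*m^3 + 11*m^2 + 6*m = (m + 1)*(m^3 + 5*m^2 + 6*m) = m*(m + 1)*(m^2 + 5*m + 6) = m*(m + 1)*(m + 3)*(m + 2)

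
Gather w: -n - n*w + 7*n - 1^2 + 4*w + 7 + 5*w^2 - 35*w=6*n + 5*w^2 + w*(-n - 31) + 6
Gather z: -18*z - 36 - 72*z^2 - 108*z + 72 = -72*z^2 - 126*z + 36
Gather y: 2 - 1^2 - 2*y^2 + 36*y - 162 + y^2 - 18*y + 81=-y^2 + 18*y - 80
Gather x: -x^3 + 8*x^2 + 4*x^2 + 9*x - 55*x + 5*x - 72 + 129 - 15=-x^3 + 12*x^2 - 41*x + 42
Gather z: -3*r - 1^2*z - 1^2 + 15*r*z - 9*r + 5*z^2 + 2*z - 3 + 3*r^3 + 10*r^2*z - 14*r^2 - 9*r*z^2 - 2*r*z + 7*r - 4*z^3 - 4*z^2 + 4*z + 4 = 3*r^3 - 14*r^2 - 5*r - 4*z^3 + z^2*(1 - 9*r) + z*(10*r^2 + 13*r + 5)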